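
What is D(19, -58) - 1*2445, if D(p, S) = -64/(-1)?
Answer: -2381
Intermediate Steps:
D(p, S) = 64 (D(p, S) = -64*(-1) = 64)
D(19, -58) - 1*2445 = 64 - 1*2445 = 64 - 2445 = -2381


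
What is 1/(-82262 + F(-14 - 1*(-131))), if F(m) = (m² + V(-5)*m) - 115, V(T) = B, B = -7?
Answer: -1/69507 ≈ -1.4387e-5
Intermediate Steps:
V(T) = -7
F(m) = -115 + m² - 7*m (F(m) = (m² - 7*m) - 115 = -115 + m² - 7*m)
1/(-82262 + F(-14 - 1*(-131))) = 1/(-82262 + (-115 + (-14 - 1*(-131))² - 7*(-14 - 1*(-131)))) = 1/(-82262 + (-115 + (-14 + 131)² - 7*(-14 + 131))) = 1/(-82262 + (-115 + 117² - 7*117)) = 1/(-82262 + (-115 + 13689 - 819)) = 1/(-82262 + 12755) = 1/(-69507) = -1/69507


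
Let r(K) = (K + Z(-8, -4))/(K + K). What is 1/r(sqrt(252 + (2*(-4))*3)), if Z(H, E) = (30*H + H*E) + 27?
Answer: -456/32533 - 724*sqrt(57)/32533 ≈ -0.18203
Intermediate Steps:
Z(H, E) = 27 + 30*H + E*H (Z(H, E) = (30*H + E*H) + 27 = 27 + 30*H + E*H)
r(K) = (-181 + K)/(2*K) (r(K) = (K + (27 + 30*(-8) - 4*(-8)))/(K + K) = (K + (27 - 240 + 32))/((2*K)) = (K - 181)*(1/(2*K)) = (-181 + K)*(1/(2*K)) = (-181 + K)/(2*K))
1/r(sqrt(252 + (2*(-4))*3)) = 1/((-181 + sqrt(252 + (2*(-4))*3))/(2*(sqrt(252 + (2*(-4))*3)))) = 1/((-181 + sqrt(252 - 8*3))/(2*(sqrt(252 - 8*3)))) = 1/((-181 + sqrt(252 - 24))/(2*(sqrt(252 - 24)))) = 1/((-181 + sqrt(228))/(2*(sqrt(228)))) = 1/((-181 + 2*sqrt(57))/(2*((2*sqrt(57))))) = 1/((sqrt(57)/114)*(-181 + 2*sqrt(57))/2) = 1/(sqrt(57)*(-181 + 2*sqrt(57))/228) = 4*sqrt(57)/(-181 + 2*sqrt(57))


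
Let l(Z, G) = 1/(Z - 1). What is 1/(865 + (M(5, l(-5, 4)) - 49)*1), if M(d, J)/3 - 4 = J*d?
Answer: 2/1651 ≈ 0.0012114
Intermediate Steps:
l(Z, G) = 1/(-1 + Z)
M(d, J) = 12 + 3*J*d (M(d, J) = 12 + 3*(J*d) = 12 + 3*J*d)
1/(865 + (M(5, l(-5, 4)) - 49)*1) = 1/(865 + ((12 + 3*5/(-1 - 5)) - 49)*1) = 1/(865 + ((12 + 3*5/(-6)) - 49)*1) = 1/(865 + ((12 + 3*(-1/6)*5) - 49)*1) = 1/(865 + ((12 - 5/2) - 49)*1) = 1/(865 + (19/2 - 49)*1) = 1/(865 - 79/2*1) = 1/(865 - 79/2) = 1/(1651/2) = 2/1651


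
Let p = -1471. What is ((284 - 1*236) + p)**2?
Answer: 2024929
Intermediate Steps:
((284 - 1*236) + p)**2 = ((284 - 1*236) - 1471)**2 = ((284 - 236) - 1471)**2 = (48 - 1471)**2 = (-1423)**2 = 2024929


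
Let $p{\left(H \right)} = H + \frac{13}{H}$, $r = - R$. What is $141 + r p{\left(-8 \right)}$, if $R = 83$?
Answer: $\frac{7519}{8} \approx 939.88$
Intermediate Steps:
$r = -83$ ($r = \left(-1\right) 83 = -83$)
$141 + r p{\left(-8 \right)} = 141 - 83 \left(-8 + \frac{13}{-8}\right) = 141 - 83 \left(-8 + 13 \left(- \frac{1}{8}\right)\right) = 141 - 83 \left(-8 - \frac{13}{8}\right) = 141 - - \frac{6391}{8} = 141 + \frac{6391}{8} = \frac{7519}{8}$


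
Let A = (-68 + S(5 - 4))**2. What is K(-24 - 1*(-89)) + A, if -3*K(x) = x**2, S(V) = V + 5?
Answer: 7307/3 ≈ 2435.7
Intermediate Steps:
S(V) = 5 + V
K(x) = -x**2/3
A = 3844 (A = (-68 + (5 + (5 - 4)))**2 = (-68 + (5 + 1))**2 = (-68 + 6)**2 = (-62)**2 = 3844)
K(-24 - 1*(-89)) + A = -(-24 - 1*(-89))**2/3 + 3844 = -(-24 + 89)**2/3 + 3844 = -1/3*65**2 + 3844 = -1/3*4225 + 3844 = -4225/3 + 3844 = 7307/3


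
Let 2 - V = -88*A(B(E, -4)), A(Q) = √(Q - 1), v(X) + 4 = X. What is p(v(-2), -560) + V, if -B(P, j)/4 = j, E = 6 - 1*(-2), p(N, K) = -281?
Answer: -279 + 88*√15 ≈ 61.823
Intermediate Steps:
v(X) = -4 + X
E = 8 (E = 6 + 2 = 8)
B(P, j) = -4*j
A(Q) = √(-1 + Q)
V = 2 + 88*√15 (V = 2 - (-88)*√(-1 - 4*(-4)) = 2 - (-88)*√(-1 + 16) = 2 - (-88)*√15 = 2 + 88*√15 ≈ 342.82)
p(v(-2), -560) + V = -281 + (2 + 88*√15) = -279 + 88*√15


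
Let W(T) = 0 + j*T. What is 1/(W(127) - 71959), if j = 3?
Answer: -1/71578 ≈ -1.3971e-5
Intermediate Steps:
W(T) = 3*T (W(T) = 0 + 3*T = 3*T)
1/(W(127) - 71959) = 1/(3*127 - 71959) = 1/(381 - 71959) = 1/(-71578) = -1/71578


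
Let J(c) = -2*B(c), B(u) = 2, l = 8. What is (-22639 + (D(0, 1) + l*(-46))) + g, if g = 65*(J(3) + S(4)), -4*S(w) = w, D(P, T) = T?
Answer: -23331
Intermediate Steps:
S(w) = -w/4
J(c) = -4 (J(c) = -2*2 = -4)
g = -325 (g = 65*(-4 - ¼*4) = 65*(-4 - 1) = 65*(-5) = -325)
(-22639 + (D(0, 1) + l*(-46))) + g = (-22639 + (1 + 8*(-46))) - 325 = (-22639 + (1 - 368)) - 325 = (-22639 - 367) - 325 = -23006 - 325 = -23331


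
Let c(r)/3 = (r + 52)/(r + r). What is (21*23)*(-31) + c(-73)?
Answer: -2185995/146 ≈ -14973.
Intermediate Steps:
c(r) = 3*(52 + r)/(2*r) (c(r) = 3*((r + 52)/(r + r)) = 3*((52 + r)/((2*r))) = 3*((52 + r)*(1/(2*r))) = 3*((52 + r)/(2*r)) = 3*(52 + r)/(2*r))
(21*23)*(-31) + c(-73) = (21*23)*(-31) + (3/2 + 78/(-73)) = 483*(-31) + (3/2 + 78*(-1/73)) = -14973 + (3/2 - 78/73) = -14973 + 63/146 = -2185995/146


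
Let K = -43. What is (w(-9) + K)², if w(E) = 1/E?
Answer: 150544/81 ≈ 1858.6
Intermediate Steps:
(w(-9) + K)² = (1/(-9) - 43)² = (-⅑ - 43)² = (-388/9)² = 150544/81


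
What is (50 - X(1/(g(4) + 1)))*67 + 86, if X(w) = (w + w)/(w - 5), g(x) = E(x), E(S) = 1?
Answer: 31058/9 ≈ 3450.9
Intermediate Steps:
g(x) = 1
X(w) = 2*w/(-5 + w) (X(w) = (2*w)/(-5 + w) = 2*w/(-5 + w))
(50 - X(1/(g(4) + 1)))*67 + 86 = (50 - 2/((1 + 1)*(-5 + 1/(1 + 1))))*67 + 86 = (50 - 2/(2*(-5 + 1/2)))*67 + 86 = (50 - 2/(2*(-5 + ½)))*67 + 86 = (50 - 2/(2*(-9/2)))*67 + 86 = (50 - 2*(-2)/(2*9))*67 + 86 = (50 - 1*(-2/9))*67 + 86 = (50 + 2/9)*67 + 86 = (452/9)*67 + 86 = 30284/9 + 86 = 31058/9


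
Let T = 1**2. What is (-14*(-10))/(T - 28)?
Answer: -140/27 ≈ -5.1852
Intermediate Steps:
T = 1
(-14*(-10))/(T - 28) = (-14*(-10))/(1 - 28) = 140/(-27) = 140*(-1/27) = -140/27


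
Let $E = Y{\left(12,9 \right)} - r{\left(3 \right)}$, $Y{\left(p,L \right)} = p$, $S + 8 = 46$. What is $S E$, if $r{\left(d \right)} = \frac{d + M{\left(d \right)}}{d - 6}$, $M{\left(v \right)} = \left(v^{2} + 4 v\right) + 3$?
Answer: $798$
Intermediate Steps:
$M{\left(v \right)} = 3 + v^{2} + 4 v$
$S = 38$ ($S = -8 + 46 = 38$)
$r{\left(d \right)} = \frac{3 + d^{2} + 5 d}{-6 + d}$ ($r{\left(d \right)} = \frac{d + \left(3 + d^{2} + 4 d\right)}{d - 6} = \frac{3 + d^{2} + 5 d}{-6 + d}$)
$E = 21$ ($E = 12 - \frac{3 + 3^{2} + 5 \cdot 3}{-6 + 3} = 12 - \frac{3 + 9 + 15}{-3} = 12 - \left(- \frac{1}{3}\right) 27 = 12 - -9 = 12 + 9 = 21$)
$S E = 38 \cdot 21 = 798$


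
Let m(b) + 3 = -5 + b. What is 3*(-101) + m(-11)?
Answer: -322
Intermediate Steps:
m(b) = -8 + b (m(b) = -3 + (-5 + b) = -8 + b)
3*(-101) + m(-11) = 3*(-101) + (-8 - 11) = -303 - 19 = -322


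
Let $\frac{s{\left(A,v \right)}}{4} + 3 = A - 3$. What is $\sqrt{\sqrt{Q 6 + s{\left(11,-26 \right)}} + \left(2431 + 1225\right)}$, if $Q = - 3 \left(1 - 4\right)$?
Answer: $\sqrt{3656 + \sqrt{74}} \approx 60.536$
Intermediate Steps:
$s{\left(A,v \right)} = -24 + 4 A$ ($s{\left(A,v \right)} = -12 + 4 \left(A - 3\right) = -12 + 4 \left(-3 + A\right) = -12 + \left(-12 + 4 A\right) = -24 + 4 A$)
$Q = 9$ ($Q = \left(-3\right) \left(-3\right) = 9$)
$\sqrt{\sqrt{Q 6 + s{\left(11,-26 \right)}} + \left(2431 + 1225\right)} = \sqrt{\sqrt{9 \cdot 6 + \left(-24 + 4 \cdot 11\right)} + \left(2431 + 1225\right)} = \sqrt{\sqrt{54 + \left(-24 + 44\right)} + 3656} = \sqrt{\sqrt{54 + 20} + 3656} = \sqrt{\sqrt{74} + 3656} = \sqrt{3656 + \sqrt{74}}$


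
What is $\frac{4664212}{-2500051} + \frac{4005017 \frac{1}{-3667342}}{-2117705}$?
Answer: $- \frac{36223885811006187453}{19416267309047995610} \approx -1.8656$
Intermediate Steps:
$\frac{4664212}{-2500051} + \frac{4005017 \frac{1}{-3667342}}{-2117705} = 4664212 \left(- \frac{1}{2500051}\right) + 4005017 \left(- \frac{1}{3667342}\right) \left(- \frac{1}{2117705}\right) = - \frac{4664212}{2500051} - - \frac{4005017}{7766348490110} = - \frac{4664212}{2500051} + \frac{4005017}{7766348490110} = - \frac{36223885811006187453}{19416267309047995610}$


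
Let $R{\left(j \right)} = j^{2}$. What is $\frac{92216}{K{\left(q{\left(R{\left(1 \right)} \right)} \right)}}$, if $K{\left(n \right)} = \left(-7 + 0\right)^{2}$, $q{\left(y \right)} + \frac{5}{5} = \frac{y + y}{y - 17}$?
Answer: $\frac{92216}{49} \approx 1882.0$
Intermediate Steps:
$q{\left(y \right)} = -1 + \frac{2 y}{-17 + y}$ ($q{\left(y \right)} = -1 + \frac{y + y}{y - 17} = -1 + \frac{2 y}{-17 + y}$)
$K{\left(n \right)} = 49$ ($K{\left(n \right)} = \left(-7\right)^{2} = 49$)
$\frac{92216}{K{\left(q{\left(R{\left(1 \right)} \right)} \right)}} = \frac{92216}{49}$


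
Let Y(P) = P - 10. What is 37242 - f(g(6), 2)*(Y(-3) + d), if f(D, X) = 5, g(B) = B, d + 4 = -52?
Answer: 37587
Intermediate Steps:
d = -56 (d = -4 - 52 = -56)
Y(P) = -10 + P
37242 - f(g(6), 2)*(Y(-3) + d) = 37242 - 5*((-10 - 3) - 56) = 37242 - 5*(-13 - 56) = 37242 - 5*(-69) = 37242 - 1*(-345) = 37242 + 345 = 37587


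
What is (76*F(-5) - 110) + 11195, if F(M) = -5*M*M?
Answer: 1585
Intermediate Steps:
F(M) = -5*M**2
(76*F(-5) - 110) + 11195 = (76*(-5*(-5)**2) - 110) + 11195 = (76*(-5*25) - 110) + 11195 = (76*(-125) - 110) + 11195 = (-9500 - 110) + 11195 = -9610 + 11195 = 1585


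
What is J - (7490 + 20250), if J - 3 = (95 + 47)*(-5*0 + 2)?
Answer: -27453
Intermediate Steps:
J = 287 (J = 3 + (95 + 47)*(-5*0 + 2) = 3 + 142*(0 + 2) = 3 + 142*2 = 3 + 284 = 287)
J - (7490 + 20250) = 287 - (7490 + 20250) = 287 - 1*27740 = 287 - 27740 = -27453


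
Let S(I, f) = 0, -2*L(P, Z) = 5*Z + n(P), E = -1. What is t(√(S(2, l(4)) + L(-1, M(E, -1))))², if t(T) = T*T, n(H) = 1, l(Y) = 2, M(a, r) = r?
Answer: 4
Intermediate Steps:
L(P, Z) = -½ - 5*Z/2 (L(P, Z) = -(5*Z + 1)/2 = -(1 + 5*Z)/2 = -½ - 5*Z/2)
t(T) = T²
t(√(S(2, l(4)) + L(-1, M(E, -1))))² = ((√(0 + (-½ - 5/2*(-1))))²)² = ((√(0 + (-½ + 5/2)))²)² = ((√(0 + 2))²)² = ((√2)²)² = 2² = 4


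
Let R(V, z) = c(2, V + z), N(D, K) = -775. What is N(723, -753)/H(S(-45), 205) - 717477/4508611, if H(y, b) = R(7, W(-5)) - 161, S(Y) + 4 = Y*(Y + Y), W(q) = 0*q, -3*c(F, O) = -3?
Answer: 675875441/144275552 ≈ 4.6846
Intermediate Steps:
c(F, O) = 1 (c(F, O) = -⅓*(-3) = 1)
W(q) = 0
R(V, z) = 1
S(Y) = -4 + 2*Y² (S(Y) = -4 + Y*(Y + Y) = -4 + Y*(2*Y) = -4 + 2*Y²)
H(y, b) = -160 (H(y, b) = 1 - 161 = -160)
N(723, -753)/H(S(-45), 205) - 717477/4508611 = -775/(-160) - 717477/4508611 = -775*(-1/160) - 717477*1/4508611 = 155/32 - 717477/4508611 = 675875441/144275552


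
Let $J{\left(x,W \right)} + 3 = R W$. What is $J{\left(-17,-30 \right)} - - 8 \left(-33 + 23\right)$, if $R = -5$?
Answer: $67$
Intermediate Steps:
$J{\left(x,W \right)} = -3 - 5 W$
$J{\left(-17,-30 \right)} - - 8 \left(-33 + 23\right) = \left(-3 - -150\right) - - 8 \left(-33 + 23\right) = \left(-3 + 150\right) - \left(-8\right) \left(-10\right) = 147 - 80 = 67$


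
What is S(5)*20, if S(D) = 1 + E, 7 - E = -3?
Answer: 220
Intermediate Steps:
E = 10 (E = 7 - 1*(-3) = 7 + 3 = 10)
S(D) = 11 (S(D) = 1 + 10 = 11)
S(5)*20 = 11*20 = 220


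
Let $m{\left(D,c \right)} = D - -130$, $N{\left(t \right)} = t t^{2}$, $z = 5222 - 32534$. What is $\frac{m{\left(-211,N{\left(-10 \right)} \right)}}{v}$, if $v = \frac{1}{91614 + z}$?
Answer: $-5208462$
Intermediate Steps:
$z = -27312$ ($z = 5222 - 32534 = -27312$)
$v = \frac{1}{64302}$ ($v = \frac{1}{91614 - 27312} = \frac{1}{64302} \approx 1.5552 \cdot 10^{-5}$)
$N{\left(t \right)} = t^{3}$
$m{\left(D,c \right)} = 130 + D$ ($m{\left(D,c \right)} = D + 130 = 130 + D$)
$\frac{m{\left(-211,N{\left(-10 \right)} \right)}}{v} = \left(130 - 211\right) \frac{1}{\frac{1}{64302}} = \left(-81\right) 64302 = -5208462$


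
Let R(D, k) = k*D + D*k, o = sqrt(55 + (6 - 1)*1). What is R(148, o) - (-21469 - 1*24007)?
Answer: 45476 + 592*sqrt(15) ≈ 47769.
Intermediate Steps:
o = 2*sqrt(15) (o = sqrt(55 + 5*1) = sqrt(55 + 5) = sqrt(60) = 2*sqrt(15) ≈ 7.7460)
R(D, k) = 2*D*k (R(D, k) = D*k + D*k = 2*D*k)
R(148, o) - (-21469 - 1*24007) = 2*148*(2*sqrt(15)) - (-21469 - 1*24007) = 592*sqrt(15) - (-21469 - 24007) = 592*sqrt(15) - 1*(-45476) = 592*sqrt(15) + 45476 = 45476 + 592*sqrt(15)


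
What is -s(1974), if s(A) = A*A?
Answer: -3896676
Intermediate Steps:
s(A) = A**2
-s(1974) = -1*1974**2 = -1*3896676 = -3896676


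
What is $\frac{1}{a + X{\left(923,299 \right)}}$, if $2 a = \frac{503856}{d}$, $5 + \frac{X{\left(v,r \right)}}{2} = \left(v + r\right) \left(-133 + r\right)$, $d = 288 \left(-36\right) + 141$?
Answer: $\frac{3409}{1382926870} \approx 2.4651 \cdot 10^{-6}$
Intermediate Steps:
$d = -10227$ ($d = -10368 + 141 = -10227$)
$X{\left(v,r \right)} = -10 + 2 \left(-133 + r\right) \left(r + v\right)$ ($X{\left(v,r \right)} = -10 + 2 \left(v + r\right) \left(-133 + r\right) = -10 + 2 \left(r + v\right) \left(-133 + r\right) = -10 + 2 \left(-133 + r\right) \left(r + v\right)$)
$a = - \frac{83976}{3409}$ ($a = \frac{503856 \frac{1}{-10227}}{2} = \frac{503856 \left(- \frac{1}{10227}\right)}{2} = \frac{1}{2} \left(- \frac{167952}{3409}\right) = - \frac{83976}{3409} \approx -24.634$)
$\frac{1}{a + X{\left(923,299 \right)}} = \frac{1}{- \frac{83976}{3409} - \left(325062 - 551954 - 178802\right)} = \frac{1}{- \frac{83976}{3409} - -405694} = \frac{1}{- \frac{83976}{3409} + 405694} = \frac{1}{\frac{1382926870}{3409}} = \frac{3409}{1382926870}$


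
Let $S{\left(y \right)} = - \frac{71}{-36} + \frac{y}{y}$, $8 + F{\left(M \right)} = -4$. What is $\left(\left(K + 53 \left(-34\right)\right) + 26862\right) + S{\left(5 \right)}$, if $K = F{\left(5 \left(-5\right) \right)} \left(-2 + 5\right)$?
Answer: $\frac{900971}{36} \approx 25027.0$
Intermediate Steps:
$F{\left(M \right)} = -12$ ($F{\left(M \right)} = -8 - 4 = -12$)
$K = -36$ ($K = - 12 \left(-2 + 5\right) = \left(-12\right) 3 = -36$)
$S{\left(y \right)} = \frac{107}{36}$ ($S{\left(y \right)} = \left(-71\right) \left(- \frac{1}{36}\right) + 1 = \frac{71}{36} + 1 = \frac{107}{36}$)
$\left(\left(K + 53 \left(-34\right)\right) + 26862\right) + S{\left(5 \right)} = \left(\left(-36 + 53 \left(-34\right)\right) + 26862\right) + \frac{107}{36} = \left(\left(-36 - 1802\right) + 26862\right) + \frac{107}{36} = \left(-1838 + 26862\right) + \frac{107}{36} = 25024 + \frac{107}{36} = \frac{900971}{36}$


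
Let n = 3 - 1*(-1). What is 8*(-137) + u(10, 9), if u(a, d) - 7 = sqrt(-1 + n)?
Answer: -1089 + sqrt(3) ≈ -1087.3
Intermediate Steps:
n = 4 (n = 3 + 1 = 4)
u(a, d) = 7 + sqrt(3) (u(a, d) = 7 + sqrt(-1 + 4) = 7 + sqrt(3))
8*(-137) + u(10, 9) = 8*(-137) + (7 + sqrt(3)) = -1096 + (7 + sqrt(3)) = -1089 + sqrt(3)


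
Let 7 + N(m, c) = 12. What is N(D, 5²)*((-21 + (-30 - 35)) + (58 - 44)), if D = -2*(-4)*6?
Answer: -360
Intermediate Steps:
D = 48 (D = 8*6 = 48)
N(m, c) = 5 (N(m, c) = -7 + 12 = 5)
N(D, 5²)*((-21 + (-30 - 35)) + (58 - 44)) = 5*((-21 + (-30 - 35)) + (58 - 44)) = 5*((-21 - 65) + 14) = 5*(-86 + 14) = 5*(-72) = -360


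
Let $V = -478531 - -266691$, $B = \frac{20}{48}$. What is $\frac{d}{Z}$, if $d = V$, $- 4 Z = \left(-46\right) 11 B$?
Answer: $- \frac{1016832}{253} \approx -4019.1$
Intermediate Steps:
$B = \frac{5}{12}$ ($B = 20 \cdot \frac{1}{48} = \frac{5}{12} \approx 0.41667$)
$V = -211840$ ($V = -478531 + 266691 = -211840$)
$Z = \frac{1265}{24}$ ($Z = - \frac{\left(-46\right) 11 \cdot \frac{5}{12}}{4} = - \frac{\left(-506\right) \frac{5}{12}}{4} = \left(- \frac{1}{4}\right) \left(- \frac{1265}{6}\right) = \frac{1265}{24} \approx 52.708$)
$d = -211840$
$\frac{d}{Z} = - \frac{211840}{\frac{1265}{24}} = \left(-211840\right) \frac{24}{1265} = - \frac{1016832}{253}$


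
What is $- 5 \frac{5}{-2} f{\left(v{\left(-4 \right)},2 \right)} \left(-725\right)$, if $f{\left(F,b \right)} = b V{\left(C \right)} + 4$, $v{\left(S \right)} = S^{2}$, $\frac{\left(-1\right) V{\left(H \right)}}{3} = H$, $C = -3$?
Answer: $-199375$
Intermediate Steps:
$V{\left(H \right)} = - 3 H$
$f{\left(F,b \right)} = 4 + 9 b$ ($f{\left(F,b \right)} = b \left(\left(-3\right) \left(-3\right)\right) + 4 = b 9 + 4 = 9 b + 4 = 4 + 9 b$)
$- 5 \frac{5}{-2} f{\left(v{\left(-4 \right)},2 \right)} \left(-725\right) = - 5 \frac{5}{-2} \left(4 + 9 \cdot 2\right) \left(-725\right) = - 5 \cdot 5 \left(- \frac{1}{2}\right) \left(4 + 18\right) \left(-725\right) = \left(-5\right) \left(- \frac{5}{2}\right) 22 \left(-725\right) = \frac{25}{2} \cdot 22 \left(-725\right) = 275 \left(-725\right) = -199375$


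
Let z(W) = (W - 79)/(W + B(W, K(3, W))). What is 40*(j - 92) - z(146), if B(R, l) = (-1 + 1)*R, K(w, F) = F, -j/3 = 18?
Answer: -852707/146 ≈ -5840.5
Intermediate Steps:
j = -54 (j = -3*18 = -54)
B(R, l) = 0 (B(R, l) = 0*R = 0)
z(W) = (-79 + W)/W (z(W) = (W - 79)/(W + 0) = (-79 + W)/W)
40*(j - 92) - z(146) = 40*(-54 - 92) - (-79 + 146)/146 = 40*(-146) - 67/146 = -5840 - 1*67/146 = -5840 - 67/146 = -852707/146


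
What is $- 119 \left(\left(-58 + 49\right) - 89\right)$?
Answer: $11662$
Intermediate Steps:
$- 119 \left(\left(-58 + 49\right) - 89\right) = - 119 \left(-9 - 89\right) = \left(-119\right) \left(-98\right) = 11662$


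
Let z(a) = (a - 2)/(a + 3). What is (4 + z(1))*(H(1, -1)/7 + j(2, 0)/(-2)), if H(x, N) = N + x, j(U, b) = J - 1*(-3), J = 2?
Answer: -75/8 ≈ -9.3750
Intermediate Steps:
j(U, b) = 5 (j(U, b) = 2 - 1*(-3) = 2 + 3 = 5)
z(a) = (-2 + a)/(3 + a)
(4 + z(1))*(H(1, -1)/7 + j(2, 0)/(-2)) = (4 + (-2 + 1)/(3 + 1))*((-1 + 1)/7 + 5/(-2)) = (4 - 1/4)*(0*(⅐) + 5*(-½)) = (4 + (¼)*(-1))*(0 - 5/2) = (4 - ¼)*(-5/2) = (15/4)*(-5/2) = -75/8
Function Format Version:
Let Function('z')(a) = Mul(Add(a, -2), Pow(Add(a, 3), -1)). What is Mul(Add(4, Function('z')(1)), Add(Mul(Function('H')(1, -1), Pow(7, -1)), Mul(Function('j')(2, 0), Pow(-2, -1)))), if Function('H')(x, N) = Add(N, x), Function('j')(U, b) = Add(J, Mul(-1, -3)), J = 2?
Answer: Rational(-75, 8) ≈ -9.3750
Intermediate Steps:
Function('j')(U, b) = 5 (Function('j')(U, b) = Add(2, Mul(-1, -3)) = Add(2, 3) = 5)
Function('z')(a) = Mul(Pow(Add(3, a), -1), Add(-2, a)) (Function('z')(a) = Mul(Add(-2, a), Pow(Add(3, a), -1)) = Mul(Pow(Add(3, a), -1), Add(-2, a)))
Mul(Add(4, Function('z')(1)), Add(Mul(Function('H')(1, -1), Pow(7, -1)), Mul(Function('j')(2, 0), Pow(-2, -1)))) = Mul(Add(4, Mul(Pow(Add(3, 1), -1), Add(-2, 1))), Add(Mul(Add(-1, 1), Pow(7, -1)), Mul(5, Pow(-2, -1)))) = Mul(Add(4, Mul(Pow(4, -1), -1)), Add(Mul(0, Rational(1, 7)), Mul(5, Rational(-1, 2)))) = Mul(Add(4, Mul(Rational(1, 4), -1)), Add(0, Rational(-5, 2))) = Mul(Add(4, Rational(-1, 4)), Rational(-5, 2)) = Mul(Rational(15, 4), Rational(-5, 2)) = Rational(-75, 8)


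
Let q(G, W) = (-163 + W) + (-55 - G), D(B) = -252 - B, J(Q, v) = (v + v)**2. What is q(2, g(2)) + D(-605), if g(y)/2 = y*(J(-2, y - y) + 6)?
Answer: 157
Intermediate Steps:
J(Q, v) = 4*v**2 (J(Q, v) = (2*v)**2 = 4*v**2)
g(y) = 12*y (g(y) = 2*(y*(4*(y - y)**2 + 6)) = 2*(y*(4*0**2 + 6)) = 2*(y*(4*0 + 6)) = 2*(y*(0 + 6)) = 2*(y*6) = 2*(6*y) = 12*y)
q(G, W) = -218 + W - G
q(2, g(2)) + D(-605) = (-218 + 12*2 - 1*2) + (-252 - 1*(-605)) = (-218 + 24 - 2) + (-252 + 605) = -196 + 353 = 157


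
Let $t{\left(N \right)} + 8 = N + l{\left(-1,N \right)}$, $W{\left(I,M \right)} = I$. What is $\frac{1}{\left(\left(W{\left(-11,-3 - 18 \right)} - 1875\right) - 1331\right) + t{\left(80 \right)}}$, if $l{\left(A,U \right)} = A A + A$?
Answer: $- \frac{1}{3145} \approx -0.00031797$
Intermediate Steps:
$l{\left(A,U \right)} = A + A^{2}$ ($l{\left(A,U \right)} = A^{2} + A = A + A^{2}$)
$t{\left(N \right)} = -8 + N$ ($t{\left(N \right)} = -8 + \left(N - \left(1 - 1\right)\right) = -8 + \left(N - 0\right) = -8 + \left(N + 0\right) = -8 + N$)
$\frac{1}{\left(\left(W{\left(-11,-3 - 18 \right)} - 1875\right) - 1331\right) + t{\left(80 \right)}} = \frac{1}{\left(\left(-11 - 1875\right) - 1331\right) + \left(-8 + 80\right)} = \frac{1}{\left(-1886 - 1331\right) + 72} = \frac{1}{-3217 + 72} = \frac{1}{-3145} = - \frac{1}{3145}$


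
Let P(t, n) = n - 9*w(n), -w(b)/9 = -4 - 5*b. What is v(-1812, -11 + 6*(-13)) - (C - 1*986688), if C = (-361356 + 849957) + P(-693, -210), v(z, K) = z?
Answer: 411759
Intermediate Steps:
w(b) = 36 + 45*b (w(b) = -9*(-4 - 5*b) = 36 + 45*b)
P(t, n) = -324 - 404*n (P(t, n) = n - 9*(36 + 45*n) = n + (-324 - 405*n) = -324 - 404*n)
C = 573117 (C = (-361356 + 849957) + (-324 - 404*(-210)) = 488601 + (-324 + 84840) = 488601 + 84516 = 573117)
v(-1812, -11 + 6*(-13)) - (C - 1*986688) = -1812 - (573117 - 1*986688) = -1812 - (573117 - 986688) = -1812 - 1*(-413571) = -1812 + 413571 = 411759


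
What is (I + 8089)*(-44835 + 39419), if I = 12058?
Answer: -109116152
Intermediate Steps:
(I + 8089)*(-44835 + 39419) = (12058 + 8089)*(-44835 + 39419) = 20147*(-5416) = -109116152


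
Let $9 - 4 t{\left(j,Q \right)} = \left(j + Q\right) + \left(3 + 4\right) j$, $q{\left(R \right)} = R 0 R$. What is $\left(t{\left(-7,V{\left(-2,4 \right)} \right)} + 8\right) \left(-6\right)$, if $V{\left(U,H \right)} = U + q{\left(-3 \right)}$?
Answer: $- \frac{297}{2} \approx -148.5$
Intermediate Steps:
$q{\left(R \right)} = 0$ ($q{\left(R \right)} = 0 R = 0$)
$V{\left(U,H \right)} = U$ ($V{\left(U,H \right)} = U + 0 = U$)
$t{\left(j,Q \right)} = \frac{9}{4} - 2 j - \frac{Q}{4}$ ($t{\left(j,Q \right)} = \frac{9}{4} - \frac{\left(j + Q\right) + \left(3 + 4\right) j}{4} = \frac{9}{4} - \frac{\left(Q + j\right) + 7 j}{4} = \frac{9}{4} - \frac{Q + 8 j}{4} = \frac{9}{4} - \left(2 j + \frac{Q}{4}\right) = \frac{9}{4} - 2 j - \frac{Q}{4}$)
$\left(t{\left(-7,V{\left(-2,4 \right)} \right)} + 8\right) \left(-6\right) = \left(\left(\frac{9}{4} - -14 - - \frac{1}{2}\right) + 8\right) \left(-6\right) = \left(\left(\frac{9}{4} + 14 + \frac{1}{2}\right) + 8\right) \left(-6\right) = \left(\frac{67}{4} + 8\right) \left(-6\right) = \frac{99}{4} \left(-6\right) = - \frac{297}{2}$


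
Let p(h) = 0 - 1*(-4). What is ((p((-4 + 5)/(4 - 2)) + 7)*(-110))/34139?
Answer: -1210/34139 ≈ -0.035443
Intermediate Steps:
p(h) = 4 (p(h) = 0 + 4 = 4)
((p((-4 + 5)/(4 - 2)) + 7)*(-110))/34139 = ((4 + 7)*(-110))/34139 = (11*(-110))*(1/34139) = -1210*1/34139 = -1210/34139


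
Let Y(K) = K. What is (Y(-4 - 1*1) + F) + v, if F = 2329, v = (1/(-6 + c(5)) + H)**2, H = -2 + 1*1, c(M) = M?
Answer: 2328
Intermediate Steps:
H = -1 (H = -2 + 1 = -1)
v = 4 (v = (1/(-6 + 5) - 1)**2 = (1/(-1) - 1)**2 = (-1 - 1)**2 = (-2)**2 = 4)
(Y(-4 - 1*1) + F) + v = ((-4 - 1*1) + 2329) + 4 = ((-4 - 1) + 2329) + 4 = (-5 + 2329) + 4 = 2324 + 4 = 2328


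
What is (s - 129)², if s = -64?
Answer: 37249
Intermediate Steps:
(s - 129)² = (-64 - 129)² = (-193)² = 37249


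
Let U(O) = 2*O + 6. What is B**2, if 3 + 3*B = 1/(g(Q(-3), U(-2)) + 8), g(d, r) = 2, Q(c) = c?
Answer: 841/900 ≈ 0.93444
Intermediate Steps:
U(O) = 6 + 2*O
B = -29/30 (B = -1 + 1/(3*(2 + 8)) = -1 + (1/3)/10 = -1 + (1/3)*(1/10) = -1 + 1/30 = -29/30 ≈ -0.96667)
B**2 = (-29/30)**2 = 841/900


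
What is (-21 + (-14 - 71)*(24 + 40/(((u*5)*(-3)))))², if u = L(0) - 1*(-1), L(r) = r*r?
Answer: 30283009/9 ≈ 3.3648e+6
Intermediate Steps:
L(r) = r²
u = 1 (u = 0² - 1*(-1) = 0 + 1 = 1)
(-21 + (-14 - 71)*(24 + 40/(((u*5)*(-3)))))² = (-21 + (-14 - 71)*(24 + 40/(((1*5)*(-3)))))² = (-21 - 85*(24 + 40/((5*(-3)))))² = (-21 - 85*(24 + 40/(-15)))² = (-21 - 85*(24 + 40*(-1/15)))² = (-21 - 85*(24 - 8/3))² = (-21 - 85*64/3)² = (-21 - 5440/3)² = (-5503/3)² = 30283009/9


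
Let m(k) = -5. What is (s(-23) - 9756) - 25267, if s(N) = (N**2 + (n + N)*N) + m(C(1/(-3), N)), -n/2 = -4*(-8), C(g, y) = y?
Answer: -32498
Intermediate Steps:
n = -64 (n = -(-8)*(-8) = -2*32 = -64)
s(N) = -5 + N**2 + N*(-64 + N) (s(N) = (N**2 + (-64 + N)*N) - 5 = (N**2 + N*(-64 + N)) - 5 = -5 + N**2 + N*(-64 + N))
(s(-23) - 9756) - 25267 = ((-5 - 64*(-23) + 2*(-23)**2) - 9756) - 25267 = ((-5 + 1472 + 2*529) - 9756) - 25267 = ((-5 + 1472 + 1058) - 9756) - 25267 = (2525 - 9756) - 25267 = -7231 - 25267 = -32498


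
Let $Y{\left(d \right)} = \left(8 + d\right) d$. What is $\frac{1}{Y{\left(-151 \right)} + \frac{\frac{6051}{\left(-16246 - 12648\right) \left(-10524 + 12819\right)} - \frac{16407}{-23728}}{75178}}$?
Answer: $\frac{19714737978306720}{425700337346882500957} \approx 4.6311 \cdot 10^{-5}$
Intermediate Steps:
$Y{\left(d \right)} = d \left(8 + d\right)$
$\frac{1}{Y{\left(-151 \right)} + \frac{\frac{6051}{\left(-16246 - 12648\right) \left(-10524 + 12819\right)} - \frac{16407}{-23728}}{75178}} = \frac{1}{- 151 \left(8 - 151\right) + \frac{\frac{6051}{\left(-16246 - 12648\right) \left(-10524 + 12819\right)} - \frac{16407}{-23728}}{75178}} = \frac{1}{\left(-151\right) \left(-143\right) + \left(\frac{6051}{\left(-28894\right) 2295} - - \frac{16407}{23728}\right) \frac{1}{75178}} = \frac{1}{21593 + \left(\frac{6051}{-66311730} + \frac{16407}{23728}\right) \frac{1}{75178}} = \frac{1}{21593 + \left(6051 \left(- \frac{1}{66311730}\right) + \frac{16407}{23728}\right) \frac{1}{75178}} = \frac{1}{21593 + \left(- \frac{2017}{22103910} + \frac{16407}{23728}\right) \frac{1}{75178}} = \frac{1}{21593 + \frac{181305495997}{262240788240} \cdot \frac{1}{75178}} = \frac{1}{21593 + \frac{181305495997}{19714737978306720}} = \frac{1}{\frac{425700337346882500957}{19714737978306720}} = \frac{19714737978306720}{425700337346882500957}$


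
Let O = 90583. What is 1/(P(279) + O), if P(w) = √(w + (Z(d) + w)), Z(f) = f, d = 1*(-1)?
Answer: 90583/8205279332 - √557/8205279332 ≈ 1.1037e-5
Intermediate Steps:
d = -1
P(w) = √(-1 + 2*w) (P(w) = √(w + (-1 + w)) = √(-1 + 2*w))
1/(P(279) + O) = 1/(√(-1 + 2*279) + 90583) = 1/(√(-1 + 558) + 90583) = 1/(√557 + 90583) = 1/(90583 + √557)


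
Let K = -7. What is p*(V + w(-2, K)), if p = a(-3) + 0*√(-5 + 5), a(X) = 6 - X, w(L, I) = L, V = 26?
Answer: 216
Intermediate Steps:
p = 9 (p = (6 - 1*(-3)) + 0*√(-5 + 5) = (6 + 3) + 0*√0 = 9 + 0*0 = 9 + 0 = 9)
p*(V + w(-2, K)) = 9*(26 - 2) = 9*24 = 216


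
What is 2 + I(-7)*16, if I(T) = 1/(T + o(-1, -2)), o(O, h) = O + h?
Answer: 2/5 ≈ 0.40000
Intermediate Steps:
I(T) = 1/(-3 + T) (I(T) = 1/(T + (-1 - 2)) = 1/(T - 3) = 1/(-3 + T))
2 + I(-7)*16 = 2 + 16/(-3 - 7) = 2 + 16/(-10) = 2 - 1/10*16 = 2 - 8/5 = 2/5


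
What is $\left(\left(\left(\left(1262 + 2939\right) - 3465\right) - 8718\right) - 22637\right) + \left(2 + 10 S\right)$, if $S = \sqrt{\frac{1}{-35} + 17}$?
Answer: $-30617 + \frac{6 \sqrt{2310}}{7} \approx -30576.0$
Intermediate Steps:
$S = \frac{3 \sqrt{2310}}{35}$ ($S = \sqrt{- \frac{1}{35} + 17} = \sqrt{\frac{594}{35}} = \frac{3 \sqrt{2310}}{35} \approx 4.1196$)
$\left(\left(\left(\left(1262 + 2939\right) - 3465\right) - 8718\right) - 22637\right) + \left(2 + 10 S\right) = \left(\left(\left(\left(1262 + 2939\right) - 3465\right) - 8718\right) - 22637\right) + \left(2 + 10 \frac{3 \sqrt{2310}}{35}\right) = \left(\left(\left(4201 - 3465\right) - 8718\right) - 22637\right) + \left(2 + \frac{6 \sqrt{2310}}{7}\right) = \left(\left(736 - 8718\right) - 22637\right) + \left(2 + \frac{6 \sqrt{2310}}{7}\right) = \left(-7982 - 22637\right) + \left(2 + \frac{6 \sqrt{2310}}{7}\right) = -30619 + \left(2 + \frac{6 \sqrt{2310}}{7}\right) = -30617 + \frac{6 \sqrt{2310}}{7}$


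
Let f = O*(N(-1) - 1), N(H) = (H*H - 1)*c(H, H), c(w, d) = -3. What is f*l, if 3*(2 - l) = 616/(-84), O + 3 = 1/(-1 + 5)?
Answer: 110/9 ≈ 12.222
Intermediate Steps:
O = -11/4 (O = -3 + 1/(-1 + 5) = -3 + 1/4 = -3 + ¼ = -11/4 ≈ -2.7500)
N(H) = 3 - 3*H² (N(H) = (H*H - 1)*(-3) = (H² - 1)*(-3) = (-1 + H²)*(-3) = 3 - 3*H²)
f = 11/4 (f = -11*((3 - 3*(-1)²) - 1)/4 = -11*((3 - 3*1) - 1)/4 = -11*((3 - 3) - 1)/4 = -11*(0 - 1)/4 = -11/4*(-1) = 11/4 ≈ 2.7500)
l = 40/9 (l = 2 - 616/(3*(-84)) = 2 - 616*(-1)/(3*84) = 2 - ⅓*(-22/3) = 2 + 22/9 = 40/9 ≈ 4.4444)
f*l = (11/4)*(40/9) = 110/9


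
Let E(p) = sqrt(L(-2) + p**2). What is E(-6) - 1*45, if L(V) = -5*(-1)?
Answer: -45 + sqrt(41) ≈ -38.597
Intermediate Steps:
L(V) = 5
E(p) = sqrt(5 + p**2)
E(-6) - 1*45 = sqrt(5 + (-6)**2) - 1*45 = sqrt(5 + 36) - 45 = sqrt(41) - 45 = -45 + sqrt(41)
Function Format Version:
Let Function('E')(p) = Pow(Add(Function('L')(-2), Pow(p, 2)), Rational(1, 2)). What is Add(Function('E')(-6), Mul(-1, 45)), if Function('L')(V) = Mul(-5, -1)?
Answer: Add(-45, Pow(41, Rational(1, 2))) ≈ -38.597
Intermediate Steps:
Function('L')(V) = 5
Function('E')(p) = Pow(Add(5, Pow(p, 2)), Rational(1, 2))
Add(Function('E')(-6), Mul(-1, 45)) = Add(Pow(Add(5, Pow(-6, 2)), Rational(1, 2)), Mul(-1, 45)) = Add(Pow(Add(5, 36), Rational(1, 2)), -45) = Add(Pow(41, Rational(1, 2)), -45) = Add(-45, Pow(41, Rational(1, 2)))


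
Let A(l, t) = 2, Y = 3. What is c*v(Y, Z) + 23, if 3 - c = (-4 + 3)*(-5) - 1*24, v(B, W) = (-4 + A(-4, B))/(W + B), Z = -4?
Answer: 67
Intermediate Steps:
v(B, W) = -2/(B + W) (v(B, W) = (-4 + 2)/(W + B) = -2/(B + W))
c = 22 (c = 3 - ((-4 + 3)*(-5) - 1*24) = 3 - (-1*(-5) - 24) = 3 - (5 - 24) = 3 - 1*(-19) = 3 + 19 = 22)
c*v(Y, Z) + 23 = 22*(-2/(3 - 4)) + 23 = 22*(-2/(-1)) + 23 = 22*(-2*(-1)) + 23 = 22*2 + 23 = 44 + 23 = 67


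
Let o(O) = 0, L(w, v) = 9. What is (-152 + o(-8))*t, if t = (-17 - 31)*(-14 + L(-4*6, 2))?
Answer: -36480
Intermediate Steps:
t = 240 (t = (-17 - 31)*(-14 + 9) = -48*(-5) = 240)
(-152 + o(-8))*t = (-152 + 0)*240 = -152*240 = -36480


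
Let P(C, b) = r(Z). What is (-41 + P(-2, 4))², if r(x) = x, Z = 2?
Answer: 1521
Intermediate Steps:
P(C, b) = 2
(-41 + P(-2, 4))² = (-41 + 2)² = (-39)² = 1521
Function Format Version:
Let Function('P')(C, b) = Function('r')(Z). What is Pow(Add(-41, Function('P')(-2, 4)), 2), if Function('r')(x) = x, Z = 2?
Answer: 1521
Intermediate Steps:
Function('P')(C, b) = 2
Pow(Add(-41, Function('P')(-2, 4)), 2) = Pow(Add(-41, 2), 2) = Pow(-39, 2) = 1521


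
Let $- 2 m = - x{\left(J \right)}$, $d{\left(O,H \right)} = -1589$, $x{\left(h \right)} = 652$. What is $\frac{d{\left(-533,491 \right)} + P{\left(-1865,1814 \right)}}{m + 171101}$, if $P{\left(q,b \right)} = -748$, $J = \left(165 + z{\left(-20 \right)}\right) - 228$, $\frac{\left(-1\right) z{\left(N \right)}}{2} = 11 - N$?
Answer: $- \frac{2337}{171427} \approx -0.013633$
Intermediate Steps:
$z{\left(N \right)} = -22 + 2 N$ ($z{\left(N \right)} = - 2 \left(11 - N\right) = -22 + 2 N$)
$J = -125$ ($J = \left(165 + \left(-22 + 2 \left(-20\right)\right)\right) - 228 = \left(165 - 62\right) - 228 = 103 - 228 = -125$)
$m = 326$ ($m = - \frac{\left(-1\right) 652}{2} = \left(- \frac{1}{2}\right) \left(-652\right) = 326$)
$\frac{d{\left(-533,491 \right)} + P{\left(-1865,1814 \right)}}{m + 171101} = \frac{-1589 - 748}{326 + 171101} = - \frac{2337}{171427}$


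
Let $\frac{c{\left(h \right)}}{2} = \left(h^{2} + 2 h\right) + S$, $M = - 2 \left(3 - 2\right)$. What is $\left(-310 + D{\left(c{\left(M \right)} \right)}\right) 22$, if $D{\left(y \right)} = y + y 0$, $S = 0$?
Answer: $-6820$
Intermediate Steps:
$M = -2$ ($M = \left(-2\right) 1 = -2$)
$c{\left(h \right)} = 2 h^{2} + 4 h$ ($c{\left(h \right)} = 2 \left(\left(h^{2} + 2 h\right) + 0\right) = 2 \left(h^{2} + 2 h\right) = 2 h^{2} + 4 h$)
$D{\left(y \right)} = y$ ($D{\left(y \right)} = y + 0 = y$)
$\left(-310 + D{\left(c{\left(M \right)} \right)}\right) 22 = \left(-310 + 2 \left(-2\right) \left(2 - 2\right)\right) 22 = \left(-310 + 2 \left(-2\right) 0\right) 22 = \left(-310 + 0\right) 22 = \left(-310\right) 22 = -6820$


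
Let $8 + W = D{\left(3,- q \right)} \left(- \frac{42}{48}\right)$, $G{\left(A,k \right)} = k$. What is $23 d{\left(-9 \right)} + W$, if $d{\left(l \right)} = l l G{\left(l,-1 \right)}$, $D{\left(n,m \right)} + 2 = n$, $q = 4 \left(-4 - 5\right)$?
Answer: $- \frac{14975}{8} \approx -1871.9$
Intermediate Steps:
$q = -36$ ($q = 4 \left(-9\right) = -36$)
$D{\left(n,m \right)} = -2 + n$
$d{\left(l \right)} = - l^{2}$ ($d{\left(l \right)} = l l \left(-1\right) = l^{2} \left(-1\right) = - l^{2}$)
$W = - \frac{71}{8}$ ($W = -8 + \left(-2 + 3\right) \left(- \frac{42}{48}\right) = -8 + 1 \left(\left(-42\right) \frac{1}{48}\right) = -8 + 1 \left(- \frac{7}{8}\right) = -8 - \frac{7}{8} = - \frac{71}{8} \approx -8.875$)
$23 d{\left(-9 \right)} + W = 23 \left(- \left(-9\right)^{2}\right) - \frac{71}{8} = 23 \left(\left(-1\right) 81\right) - \frac{71}{8} = 23 \left(-81\right) - \frac{71}{8} = -1863 - \frac{71}{8} = - \frac{14975}{8}$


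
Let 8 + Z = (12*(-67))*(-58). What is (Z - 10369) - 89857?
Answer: -53602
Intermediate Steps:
Z = 46624 (Z = -8 + (12*(-67))*(-58) = -8 - 804*(-58) = -8 + 46632 = 46624)
(Z - 10369) - 89857 = (46624 - 10369) - 89857 = 36255 - 89857 = -53602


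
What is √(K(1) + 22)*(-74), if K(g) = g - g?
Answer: -74*√22 ≈ -347.09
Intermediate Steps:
K(g) = 0
√(K(1) + 22)*(-74) = √(0 + 22)*(-74) = √22*(-74) = -74*√22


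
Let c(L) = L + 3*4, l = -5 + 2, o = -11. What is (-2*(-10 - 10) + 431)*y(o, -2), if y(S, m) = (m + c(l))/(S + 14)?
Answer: 1099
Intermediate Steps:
l = -3
c(L) = 12 + L (c(L) = L + 12 = 12 + L)
y(S, m) = (9 + m)/(14 + S) (y(S, m) = (m + (12 - 3))/(S + 14) = (m + 9)/(14 + S) = (9 + m)/(14 + S))
(-2*(-10 - 10) + 431)*y(o, -2) = (-2*(-10 - 10) + 431)*((9 - 2)/(14 - 11)) = (-2*(-20) + 431)*(7/3) = (40 + 431)*((1/3)*7) = 471*(7/3) = 1099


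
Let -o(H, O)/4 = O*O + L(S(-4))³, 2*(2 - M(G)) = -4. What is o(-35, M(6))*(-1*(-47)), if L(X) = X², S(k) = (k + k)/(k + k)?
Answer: -3196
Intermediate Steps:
M(G) = 4 (M(G) = 2 - ½*(-4) = 2 + 2 = 4)
S(k) = 1 (S(k) = (2*k)/((2*k)) = (2*k)*(1/(2*k)) = 1)
o(H, O) = -4 - 4*O² (o(H, O) = -4*(O*O + (1²)³) = -4*(O² + 1³) = -4*(O² + 1) = -4*(1 + O²) = -4 - 4*O²)
o(-35, M(6))*(-1*(-47)) = (-4 - 4*4²)*(-1*(-47)) = (-4 - 4*16)*47 = (-4 - 64)*47 = -68*47 = -3196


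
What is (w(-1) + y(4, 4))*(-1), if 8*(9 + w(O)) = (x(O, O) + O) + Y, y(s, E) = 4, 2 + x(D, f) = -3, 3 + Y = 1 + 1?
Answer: 47/8 ≈ 5.8750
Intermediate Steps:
Y = -1 (Y = -3 + (1 + 1) = -3 + 2 = -1)
x(D, f) = -5 (x(D, f) = -2 - 3 = -5)
w(O) = -39/4 + O/8 (w(O) = -9 + ((-5 + O) - 1)/8 = -9 + (-6 + O)/8 = -9 + (-¾ + O/8) = -39/4 + O/8)
(w(-1) + y(4, 4))*(-1) = ((-39/4 + (⅛)*(-1)) + 4)*(-1) = ((-39/4 - ⅛) + 4)*(-1) = (-79/8 + 4)*(-1) = -47/8*(-1) = 47/8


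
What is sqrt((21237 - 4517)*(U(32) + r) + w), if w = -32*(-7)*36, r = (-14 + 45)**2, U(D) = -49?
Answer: 8*sqrt(238386) ≈ 3906.0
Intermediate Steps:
r = 961 (r = 31**2 = 961)
w = 8064 (w = 224*36 = 8064)
sqrt((21237 - 4517)*(U(32) + r) + w) = sqrt((21237 - 4517)*(-49 + 961) + 8064) = sqrt(16720*912 + 8064) = sqrt(15248640 + 8064) = sqrt(15256704) = 8*sqrt(238386)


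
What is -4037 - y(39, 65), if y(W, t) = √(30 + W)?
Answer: -4037 - √69 ≈ -4045.3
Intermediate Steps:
-4037 - y(39, 65) = -4037 - √(30 + 39) = -4037 - √69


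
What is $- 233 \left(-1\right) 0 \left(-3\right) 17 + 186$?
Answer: $186$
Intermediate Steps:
$- 233 \left(-1\right) 0 \left(-3\right) 17 + 186 = - 233 \cdot 0 \left(-3\right) 17 + 186 = - 233 \cdot 0 \cdot 17 + 186 = \left(-233\right) 0 + 186 = 0 + 186 = 186$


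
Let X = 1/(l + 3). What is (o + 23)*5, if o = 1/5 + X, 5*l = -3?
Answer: 1417/12 ≈ 118.08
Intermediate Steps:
l = -⅗ (l = (⅕)*(-3) = -⅗ ≈ -0.60000)
X = 5/12 (X = 1/(-⅗ + 3) = 1/(12/5) = 5/12 ≈ 0.41667)
o = 37/60 (o = 1/5 + 5/12 = ⅕ + 5/12 = 37/60 ≈ 0.61667)
(o + 23)*5 = (37/60 + 23)*5 = (1417/60)*5 = 1417/12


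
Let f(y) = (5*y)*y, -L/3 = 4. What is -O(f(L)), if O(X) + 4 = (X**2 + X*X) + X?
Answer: -1037516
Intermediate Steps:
L = -12 (L = -3*4 = -12)
f(y) = 5*y**2
O(X) = -4 + X + 2*X**2 (O(X) = -4 + ((X**2 + X*X) + X) = -4 + ((X**2 + X**2) + X) = -4 + (2*X**2 + X) = -4 + (X + 2*X**2) = -4 + X + 2*X**2)
-O(f(L)) = -(-4 + 5*(-12)**2 + 2*(5*(-12)**2)**2) = -(-4 + 5*144 + 2*(5*144)**2) = -(-4 + 720 + 2*720**2) = -(-4 + 720 + 2*518400) = -(-4 + 720 + 1036800) = -1*1037516 = -1037516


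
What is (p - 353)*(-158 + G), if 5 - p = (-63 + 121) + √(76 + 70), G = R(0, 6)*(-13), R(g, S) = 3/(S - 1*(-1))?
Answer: 66410 + 1145*√146/7 ≈ 68387.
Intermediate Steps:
R(g, S) = 3/(1 + S) (R(g, S) = 3/(S + 1) = 3/(1 + S))
G = -39/7 (G = (3/(1 + 6))*(-13) = (3/7)*(-13) = -39/7 ≈ -5.5714)
p = -53 - √146 (p = 5 - ((-63 + 121) + √(76 + 70)) = 5 - (58 + √146) = 5 + (-58 - √146) = -53 - √146 ≈ -65.083)
(p - 353)*(-158 + G) = ((-53 - √146) - 353)*(-158 - 39/7) = (-406 - √146)*(-1145/7) = 66410 + 1145*√146/7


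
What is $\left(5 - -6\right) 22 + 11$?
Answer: $253$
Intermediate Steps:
$\left(5 - -6\right) 22 + 11 = \left(5 + 6\right) 22 + 11 = 11 \cdot 22 + 11 = 242 + 11 = 253$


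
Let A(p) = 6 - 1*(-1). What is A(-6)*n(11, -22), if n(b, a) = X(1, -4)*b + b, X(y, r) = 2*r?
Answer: -539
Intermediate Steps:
n(b, a) = -7*b (n(b, a) = (2*(-4))*b + b = -8*b + b = -7*b)
A(p) = 7 (A(p) = 6 + 1 = 7)
A(-6)*n(11, -22) = 7*(-7*11) = 7*(-77) = -539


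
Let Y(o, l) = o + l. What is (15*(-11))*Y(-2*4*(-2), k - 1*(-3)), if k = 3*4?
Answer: -5115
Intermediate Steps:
k = 12
Y(o, l) = l + o
(15*(-11))*Y(-2*4*(-2), k - 1*(-3)) = (15*(-11))*((12 - 1*(-3)) - 2*4*(-2)) = -165*((12 + 3) - 8*(-2)) = -165*(15 + 16) = -165*31 = -5115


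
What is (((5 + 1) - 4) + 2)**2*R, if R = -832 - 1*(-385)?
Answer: -7152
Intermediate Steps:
R = -447 (R = -832 + 385 = -447)
(((5 + 1) - 4) + 2)**2*R = (((5 + 1) - 4) + 2)**2*(-447) = ((6 - 4) + 2)**2*(-447) = (2 + 2)**2*(-447) = 4**2*(-447) = 16*(-447) = -7152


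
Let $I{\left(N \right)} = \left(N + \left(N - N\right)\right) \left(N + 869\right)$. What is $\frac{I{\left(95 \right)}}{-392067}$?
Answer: $- \frac{91580}{392067} \approx -0.23358$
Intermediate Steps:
$I{\left(N \right)} = N \left(869 + N\right)$ ($I{\left(N \right)} = \left(N + 0\right) \left(869 + N\right) = N \left(869 + N\right)$)
$\frac{I{\left(95 \right)}}{-392067} = \frac{95 \left(869 + 95\right)}{-392067} = 95 \cdot 964 \left(- \frac{1}{392067}\right) = 91580 \left(- \frac{1}{392067}\right) = - \frac{91580}{392067}$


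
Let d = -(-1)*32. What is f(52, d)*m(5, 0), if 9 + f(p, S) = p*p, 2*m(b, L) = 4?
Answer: 5390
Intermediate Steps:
d = 32 (d = -1*(-32) = 32)
m(b, L) = 2 (m(b, L) = (1/2)*4 = 2)
f(p, S) = -9 + p**2 (f(p, S) = -9 + p*p = -9 + p**2)
f(52, d)*m(5, 0) = (-9 + 52**2)*2 = (-9 + 2704)*2 = 2695*2 = 5390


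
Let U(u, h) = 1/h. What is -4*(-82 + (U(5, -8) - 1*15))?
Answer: 777/2 ≈ 388.50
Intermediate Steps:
-4*(-82 + (U(5, -8) - 1*15)) = -4*(-82 + (1/(-8) - 1*15)) = -4*(-82 + (-1/8 - 15)) = -4*(-82 - 121/8) = -4*(-777/8) = 777/2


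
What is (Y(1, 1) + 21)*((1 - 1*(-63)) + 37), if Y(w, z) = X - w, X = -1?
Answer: 1919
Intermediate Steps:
Y(w, z) = -1 - w
(Y(1, 1) + 21)*((1 - 1*(-63)) + 37) = ((-1 - 1*1) + 21)*((1 - 1*(-63)) + 37) = ((-1 - 1) + 21)*((1 + 63) + 37) = (-2 + 21)*(64 + 37) = 19*101 = 1919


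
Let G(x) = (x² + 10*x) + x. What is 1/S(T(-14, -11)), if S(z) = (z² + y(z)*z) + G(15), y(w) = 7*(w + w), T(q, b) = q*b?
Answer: 1/356130 ≈ 2.8080e-6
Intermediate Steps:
G(x) = x² + 11*x
T(q, b) = b*q
y(w) = 14*w (y(w) = 7*(2*w) = 14*w)
S(z) = 390 + 15*z² (S(z) = (z² + (14*z)*z) + 15*(11 + 15) = (z² + 14*z²) + 15*26 = 15*z² + 390 = 390 + 15*z²)
1/S(T(-14, -11)) = 1/(390 + 15*(-11*(-14))²) = 1/(390 + 15*154²) = 1/(390 + 15*23716) = 1/(390 + 355740) = 1/356130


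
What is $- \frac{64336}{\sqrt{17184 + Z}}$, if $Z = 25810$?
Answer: $- \frac{32168 \sqrt{42994}}{21497} \approx -310.28$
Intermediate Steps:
$- \frac{64336}{\sqrt{17184 + Z}} = - \frac{64336}{\sqrt{17184 + 25810}} = - \frac{64336}{\sqrt{42994}} = - 64336 \frac{\sqrt{42994}}{42994} = - \frac{32168 \sqrt{42994}}{21497}$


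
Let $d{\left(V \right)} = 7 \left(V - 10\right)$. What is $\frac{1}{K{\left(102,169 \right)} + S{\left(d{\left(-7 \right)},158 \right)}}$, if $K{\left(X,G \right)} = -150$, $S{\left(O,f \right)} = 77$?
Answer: $- \frac{1}{73} \approx -0.013699$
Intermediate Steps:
$d{\left(V \right)} = -70 + 7 V$ ($d{\left(V \right)} = 7 \left(-10 + V\right) = -70 + 7 V$)
$\frac{1}{K{\left(102,169 \right)} + S{\left(d{\left(-7 \right)},158 \right)}} = \frac{1}{-150 + 77} = \frac{1}{-73} = - \frac{1}{73}$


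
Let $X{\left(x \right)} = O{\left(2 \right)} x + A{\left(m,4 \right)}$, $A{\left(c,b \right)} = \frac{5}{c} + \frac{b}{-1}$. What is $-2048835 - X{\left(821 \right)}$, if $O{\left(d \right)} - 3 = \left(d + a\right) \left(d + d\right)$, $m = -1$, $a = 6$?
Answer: $-2077561$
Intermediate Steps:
$O{\left(d \right)} = 3 + 2 d \left(6 + d\right)$ ($O{\left(d \right)} = 3 + \left(d + 6\right) \left(d + d\right) = 3 + \left(6 + d\right) 2 d = 3 + 2 d \left(6 + d\right)$)
$A{\left(c,b \right)} = - b + \frac{5}{c}$ ($A{\left(c,b \right)} = \frac{5}{c} + b \left(-1\right) = \frac{5}{c} - b = - b + \frac{5}{c}$)
$X{\left(x \right)} = -9 + 35 x$ ($X{\left(x \right)} = \left(3 + 2 \cdot 2^{2} + 12 \cdot 2\right) x + \left(\left(-1\right) 4 + \frac{5}{-1}\right) = \left(3 + 2 \cdot 4 + 24\right) x + \left(-4 + 5 \left(-1\right)\right) = \left(3 + 8 + 24\right) x - 9 = 35 x - 9 = -9 + 35 x$)
$-2048835 - X{\left(821 \right)} = -2048835 - \left(-9 + 35 \cdot 821\right) = -2048835 - \left(-9 + 28735\right) = -2048835 - 28726 = -2077561$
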